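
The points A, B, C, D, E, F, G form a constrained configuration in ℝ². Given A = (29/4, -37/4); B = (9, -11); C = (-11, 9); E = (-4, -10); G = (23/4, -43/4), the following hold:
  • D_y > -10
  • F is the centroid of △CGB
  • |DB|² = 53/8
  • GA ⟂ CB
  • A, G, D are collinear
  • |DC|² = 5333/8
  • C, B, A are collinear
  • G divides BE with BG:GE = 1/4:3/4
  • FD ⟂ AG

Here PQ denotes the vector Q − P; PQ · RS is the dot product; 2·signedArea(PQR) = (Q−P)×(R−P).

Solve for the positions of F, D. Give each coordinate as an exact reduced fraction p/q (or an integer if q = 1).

1. F_x = 5/4  [F is the centroid of △CGB]
2. F_y = -17/4  [F is the centroid of △CGB]
   → F = (5/4, -17/4)
3. D_x = 27/4  [A, G, D are collinear ∩ FD ⟂ AG]
4. D_y = -39/4  [A, G, D are collinear ∩ FD ⟂ AG]
   → D = (27/4, -39/4)

D = (27/4, -39/4)
F = (5/4, -17/4)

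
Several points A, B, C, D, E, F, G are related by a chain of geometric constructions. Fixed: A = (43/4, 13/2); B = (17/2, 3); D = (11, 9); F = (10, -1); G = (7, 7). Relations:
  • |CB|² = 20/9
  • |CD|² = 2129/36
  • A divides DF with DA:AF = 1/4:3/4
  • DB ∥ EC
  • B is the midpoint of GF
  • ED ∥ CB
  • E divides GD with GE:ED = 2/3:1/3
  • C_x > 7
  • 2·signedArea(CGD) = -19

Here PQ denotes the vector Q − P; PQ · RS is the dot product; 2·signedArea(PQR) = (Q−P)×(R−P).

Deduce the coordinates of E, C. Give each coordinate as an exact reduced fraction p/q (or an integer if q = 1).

1. E_x = 29/3  [E divides GD with GE:ED = 2/3:1/3]
2. E_y = 25/3  [E divides GD with GE:ED = 2/3:1/3]
   → E = (29/3, 25/3)
3. C_x = 43/6  [ED ∥ CB ∩ DB ∥ EC]
4. C_y = 7/3  [ED ∥ CB ∩ DB ∥ EC]
   → C = (43/6, 7/3)

C = (43/6, 7/3)
E = (29/3, 25/3)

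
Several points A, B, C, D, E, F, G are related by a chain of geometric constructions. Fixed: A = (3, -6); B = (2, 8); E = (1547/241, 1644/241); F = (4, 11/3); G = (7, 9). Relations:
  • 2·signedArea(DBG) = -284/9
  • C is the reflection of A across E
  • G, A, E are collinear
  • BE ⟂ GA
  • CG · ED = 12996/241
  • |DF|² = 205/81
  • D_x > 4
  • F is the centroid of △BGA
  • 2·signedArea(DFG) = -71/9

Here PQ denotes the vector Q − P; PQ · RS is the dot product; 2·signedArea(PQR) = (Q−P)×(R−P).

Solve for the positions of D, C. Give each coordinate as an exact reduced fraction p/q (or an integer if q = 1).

C = (2371/241, 4734/241)
D = (14/3, 20/9)

1. D_x = 14/3  [2·signedArea(DFG) = -71/9 ∩ 2·signedArea(DBG) = -284/9]
2. D_y = 20/9  [2·signedArea(DFG) = -71/9 ∩ 2·signedArea(DBG) = -284/9]
   → D = (14/3, 20/9)
3. C_x = 2371/241  [C is the reflection of A across E]
4. C_y = 4734/241  [C is the reflection of A across E]
   → C = (2371/241, 4734/241)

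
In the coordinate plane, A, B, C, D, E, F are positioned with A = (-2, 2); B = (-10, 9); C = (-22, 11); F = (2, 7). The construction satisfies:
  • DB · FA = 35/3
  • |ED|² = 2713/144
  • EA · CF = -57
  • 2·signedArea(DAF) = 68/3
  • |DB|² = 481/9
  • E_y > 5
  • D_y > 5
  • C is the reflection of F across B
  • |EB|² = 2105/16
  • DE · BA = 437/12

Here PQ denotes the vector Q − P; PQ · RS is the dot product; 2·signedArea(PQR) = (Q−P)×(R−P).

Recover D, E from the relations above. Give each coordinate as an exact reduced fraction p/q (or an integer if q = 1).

1. D_x = -10/3  [2·signedArea(DAF) = 68/3 ∩ DB · FA = 35/3]
2. D_y = 6  [2·signedArea(DAF) = 68/3 ∩ DB · FA = 35/3]
   → D = (-10/3, 6)
3. E_x = 1  [DE · BA = 437/12 ∩ EA · CF = -57]
4. E_y = 23/4  [DE · BA = 437/12 ∩ EA · CF = -57]
   → E = (1, 23/4)

D = (-10/3, 6)
E = (1, 23/4)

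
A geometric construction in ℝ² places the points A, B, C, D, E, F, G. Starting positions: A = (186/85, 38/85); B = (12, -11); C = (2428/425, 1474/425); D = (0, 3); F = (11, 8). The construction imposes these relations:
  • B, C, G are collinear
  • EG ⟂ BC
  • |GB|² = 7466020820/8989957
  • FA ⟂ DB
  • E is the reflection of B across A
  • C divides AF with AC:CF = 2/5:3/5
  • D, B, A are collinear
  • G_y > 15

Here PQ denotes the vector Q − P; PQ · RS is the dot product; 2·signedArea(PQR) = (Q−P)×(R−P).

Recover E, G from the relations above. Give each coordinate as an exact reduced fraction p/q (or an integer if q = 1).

1. E_x = -648/85  [E is the reflection of B across A]
2. E_y = 1011/85  [E is the reflection of B across A]
   → E = (-648/85, 1011/85)
3. G_x = 4628060/8989957  [B, C, G are collinear ∩ EG ⟂ BC]
4. G_y = 138720131/8989957  [B, C, G are collinear ∩ EG ⟂ BC]
   → G = (4628060/8989957, 138720131/8989957)

E = (-648/85, 1011/85)
G = (4628060/8989957, 138720131/8989957)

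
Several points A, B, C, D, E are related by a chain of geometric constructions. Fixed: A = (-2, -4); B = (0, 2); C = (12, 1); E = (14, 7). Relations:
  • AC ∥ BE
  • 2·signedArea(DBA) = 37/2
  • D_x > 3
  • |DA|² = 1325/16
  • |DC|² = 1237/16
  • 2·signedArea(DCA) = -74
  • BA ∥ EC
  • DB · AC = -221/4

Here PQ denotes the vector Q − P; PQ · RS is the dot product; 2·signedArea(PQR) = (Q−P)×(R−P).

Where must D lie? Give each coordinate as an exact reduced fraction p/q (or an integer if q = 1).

D = (7/2, 13/4)

1. D_x = 7/2  [2·signedArea(DBA) = 37/2 ∩ 2·signedArea(DCA) = -74]
2. D_y = 13/4  [2·signedArea(DBA) = 37/2 ∩ 2·signedArea(DCA) = -74]
   → D = (7/2, 13/4)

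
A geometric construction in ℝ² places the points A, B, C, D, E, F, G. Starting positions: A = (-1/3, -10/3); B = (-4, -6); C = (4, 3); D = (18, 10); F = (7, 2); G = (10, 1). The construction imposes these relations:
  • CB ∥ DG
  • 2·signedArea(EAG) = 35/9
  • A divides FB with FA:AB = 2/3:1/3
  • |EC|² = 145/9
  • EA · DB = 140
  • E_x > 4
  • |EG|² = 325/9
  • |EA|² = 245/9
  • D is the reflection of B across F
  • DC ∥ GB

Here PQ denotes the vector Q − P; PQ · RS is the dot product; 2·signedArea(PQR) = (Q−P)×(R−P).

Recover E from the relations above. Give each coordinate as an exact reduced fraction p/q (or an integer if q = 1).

E = (13/3, -1)

1. E_x = 13/3  [2·signedArea(EAG) = 35/9 ∩ EA · DB = 140]
2. E_y = -1  [2·signedArea(EAG) = 35/9 ∩ EA · DB = 140]
   → E = (13/3, -1)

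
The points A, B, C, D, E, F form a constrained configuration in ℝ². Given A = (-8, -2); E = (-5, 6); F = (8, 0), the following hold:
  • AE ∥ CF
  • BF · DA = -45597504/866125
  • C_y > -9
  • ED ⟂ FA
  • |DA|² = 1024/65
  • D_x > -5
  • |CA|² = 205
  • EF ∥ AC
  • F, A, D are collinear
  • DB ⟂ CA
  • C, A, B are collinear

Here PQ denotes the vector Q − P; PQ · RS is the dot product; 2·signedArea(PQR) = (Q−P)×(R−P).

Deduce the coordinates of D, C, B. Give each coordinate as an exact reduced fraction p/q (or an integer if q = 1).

1. D_x = -264/65  [F, A, D are collinear ∩ ED ⟂ FA]
2. D_y = -98/65  [F, A, D are collinear ∩ ED ⟂ FA]
   → D = (-264/65, -98/65)
3. C_x = 5  [AE ∥ CF ∩ EF ∥ AC]
4. C_y = -8  [AE ∥ CF ∩ EF ∥ AC]
   → C = (5, -8)
5. B_x = -5064/1025  [C, A, B are collinear ∩ DB ⟂ CA]
6. B_y = -45466/13325  [C, A, B are collinear ∩ DB ⟂ CA]
   → B = (-5064/1025, -45466/13325)

B = (-5064/1025, -45466/13325)
C = (5, -8)
D = (-264/65, -98/65)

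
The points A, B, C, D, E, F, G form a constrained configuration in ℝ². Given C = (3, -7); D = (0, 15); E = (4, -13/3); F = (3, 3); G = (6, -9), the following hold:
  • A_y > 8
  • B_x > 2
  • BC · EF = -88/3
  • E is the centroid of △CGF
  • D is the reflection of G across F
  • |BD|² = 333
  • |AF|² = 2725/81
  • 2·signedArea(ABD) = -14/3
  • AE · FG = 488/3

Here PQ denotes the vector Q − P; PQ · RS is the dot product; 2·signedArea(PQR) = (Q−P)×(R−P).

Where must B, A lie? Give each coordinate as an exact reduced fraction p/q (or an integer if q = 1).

A = (4/3, 77/9)
B = (3, -3)

1. B_x = 3  [line 1·x + -22/3·y + -25 = 0 ∩ |BD|² = 333]
2. B_y = -3  [line 1·x + -22/3·y + -25 = 0 ∩ |BD|² = 333]
   → B = (3, -3)
3. A_x = 4/3  [2·signedArea(ABD) = -14/3 ∩ AE · FG = 488/3]
4. A_y = 77/9  [2·signedArea(ABD) = -14/3 ∩ AE · FG = 488/3]
   → A = (4/3, 77/9)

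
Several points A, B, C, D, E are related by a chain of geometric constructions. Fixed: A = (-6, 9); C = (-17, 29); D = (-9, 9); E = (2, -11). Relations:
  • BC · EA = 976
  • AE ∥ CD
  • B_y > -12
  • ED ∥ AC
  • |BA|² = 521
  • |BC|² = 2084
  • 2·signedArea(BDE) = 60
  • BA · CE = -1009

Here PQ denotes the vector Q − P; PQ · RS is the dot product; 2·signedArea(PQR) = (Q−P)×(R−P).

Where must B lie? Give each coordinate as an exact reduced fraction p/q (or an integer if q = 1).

1. B_x = 5  [2·signedArea(BDE) = 60 ∩ BA · CE = -1009]
2. B_y = -11  [2·signedArea(BDE) = 60 ∩ BA · CE = -1009]
   → B = (5, -11)

B = (5, -11)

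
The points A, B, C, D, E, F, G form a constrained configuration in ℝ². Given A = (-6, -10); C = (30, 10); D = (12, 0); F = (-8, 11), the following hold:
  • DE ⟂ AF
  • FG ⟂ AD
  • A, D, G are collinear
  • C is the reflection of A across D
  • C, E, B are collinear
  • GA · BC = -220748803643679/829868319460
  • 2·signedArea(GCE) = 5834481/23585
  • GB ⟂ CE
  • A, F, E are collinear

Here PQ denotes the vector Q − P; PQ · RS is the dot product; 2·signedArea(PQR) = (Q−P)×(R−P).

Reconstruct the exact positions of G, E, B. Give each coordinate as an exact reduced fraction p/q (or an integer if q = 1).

B = (-2223359934/3914473205, 1588151879/7828946410)
E = (-3018/445, -796/445)
G = (147/106, -625/106)

1. G_x = 147/106  [A, D, G are collinear ∩ FG ⟂ AD]
2. G_y = -625/106  [A, D, G are collinear ∩ FG ⟂ AD]
   → G = (147/106, -625/106)
3. E_x = -3018/445  [A, F, E are collinear ∩ DE ⟂ AF]
4. E_y = -796/445  [A, F, E are collinear ∩ DE ⟂ AF]
   → E = (-3018/445, -796/445)
5. B_x = -2223359934/3914473205  [C, E, B are collinear ∩ GB ⟂ CE]
6. B_y = 1588151879/7828946410  [C, E, B are collinear ∩ GB ⟂ CE]
   → B = (-2223359934/3914473205, 1588151879/7828946410)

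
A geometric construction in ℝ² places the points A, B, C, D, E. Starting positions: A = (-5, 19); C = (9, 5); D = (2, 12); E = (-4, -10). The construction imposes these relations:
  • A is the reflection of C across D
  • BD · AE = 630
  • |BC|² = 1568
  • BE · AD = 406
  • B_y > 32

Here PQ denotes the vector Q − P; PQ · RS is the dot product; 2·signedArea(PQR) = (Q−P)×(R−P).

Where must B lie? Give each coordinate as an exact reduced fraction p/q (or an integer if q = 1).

1. B_x = -19  [BD · AE = 630 ∩ BE · AD = 406]
2. B_y = 33  [BD · AE = 630 ∩ BE · AD = 406]
   → B = (-19, 33)

B = (-19, 33)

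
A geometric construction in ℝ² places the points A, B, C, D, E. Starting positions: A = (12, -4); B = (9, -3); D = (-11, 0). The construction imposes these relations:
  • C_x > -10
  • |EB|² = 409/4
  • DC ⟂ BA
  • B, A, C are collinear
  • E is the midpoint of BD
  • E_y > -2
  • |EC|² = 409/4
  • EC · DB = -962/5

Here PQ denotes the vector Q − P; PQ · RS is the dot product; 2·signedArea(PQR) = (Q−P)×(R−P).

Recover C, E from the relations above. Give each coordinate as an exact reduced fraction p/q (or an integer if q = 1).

1. C_x = -99/10  [B, A, C are collinear ∩ DC ⟂ BA]
2. C_y = 33/10  [B, A, C are collinear ∩ DC ⟂ BA]
   → C = (-99/10, 33/10)
3. E_x = -1  [E is the midpoint of BD]
4. E_y = -3/2  [E is the midpoint of BD]
   → E = (-1, -3/2)

C = (-99/10, 33/10)
E = (-1, -3/2)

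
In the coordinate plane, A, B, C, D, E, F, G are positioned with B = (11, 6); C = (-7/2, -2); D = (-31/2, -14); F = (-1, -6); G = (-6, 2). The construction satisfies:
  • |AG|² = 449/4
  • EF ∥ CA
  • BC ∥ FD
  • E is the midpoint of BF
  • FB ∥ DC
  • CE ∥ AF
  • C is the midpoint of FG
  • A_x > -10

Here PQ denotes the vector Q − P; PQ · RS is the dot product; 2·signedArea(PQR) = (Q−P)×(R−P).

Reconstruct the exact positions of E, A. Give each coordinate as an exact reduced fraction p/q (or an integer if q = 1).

1. E_x = 5  [E is the midpoint of BF]
2. E_y = 0  [E is the midpoint of BF]
   → E = (5, 0)
3. A_x = -19/2  [CE ∥ AF ∩ EF ∥ CA]
4. A_y = -8  [CE ∥ AF ∩ EF ∥ CA]
   → A = (-19/2, -8)

A = (-19/2, -8)
E = (5, 0)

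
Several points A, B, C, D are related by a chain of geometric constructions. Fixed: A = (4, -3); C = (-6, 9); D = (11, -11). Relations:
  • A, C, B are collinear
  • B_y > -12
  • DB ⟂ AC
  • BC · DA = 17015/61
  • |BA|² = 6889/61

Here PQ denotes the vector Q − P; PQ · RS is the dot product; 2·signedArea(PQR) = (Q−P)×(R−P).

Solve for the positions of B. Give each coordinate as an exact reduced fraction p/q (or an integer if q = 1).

1. B_x = 659/61  [A, C, B are collinear ∩ DB ⟂ AC]
2. B_y = -681/61  [A, C, B are collinear ∩ DB ⟂ AC]
   → B = (659/61, -681/61)

B = (659/61, -681/61)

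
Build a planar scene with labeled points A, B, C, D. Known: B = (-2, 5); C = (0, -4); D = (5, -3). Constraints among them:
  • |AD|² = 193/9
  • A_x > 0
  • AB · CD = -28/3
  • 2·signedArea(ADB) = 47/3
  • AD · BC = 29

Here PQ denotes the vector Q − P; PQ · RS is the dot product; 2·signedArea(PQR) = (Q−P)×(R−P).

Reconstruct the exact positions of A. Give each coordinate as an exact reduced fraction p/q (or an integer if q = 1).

A = (1, -2/3)

1. A_x = 1  [AD · BC = 29 ∩ 2·signedArea(ADB) = 47/3]
2. A_y = -2/3  [AD · BC = 29 ∩ 2·signedArea(ADB) = 47/3]
   → A = (1, -2/3)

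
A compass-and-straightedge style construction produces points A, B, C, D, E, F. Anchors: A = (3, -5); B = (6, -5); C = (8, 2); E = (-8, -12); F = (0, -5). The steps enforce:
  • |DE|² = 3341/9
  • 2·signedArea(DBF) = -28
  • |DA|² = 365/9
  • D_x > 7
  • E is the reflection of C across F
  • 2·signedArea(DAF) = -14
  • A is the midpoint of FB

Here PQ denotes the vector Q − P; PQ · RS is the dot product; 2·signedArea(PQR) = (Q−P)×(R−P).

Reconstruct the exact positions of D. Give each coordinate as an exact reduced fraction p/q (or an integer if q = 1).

D = (22/3, -1/3)

1. D_y = -1/3  [2·signedArea(DAF) = -14]
2. D_x = 22/3  [|DE|² = 3341/9]
   → D = (22/3, -1/3)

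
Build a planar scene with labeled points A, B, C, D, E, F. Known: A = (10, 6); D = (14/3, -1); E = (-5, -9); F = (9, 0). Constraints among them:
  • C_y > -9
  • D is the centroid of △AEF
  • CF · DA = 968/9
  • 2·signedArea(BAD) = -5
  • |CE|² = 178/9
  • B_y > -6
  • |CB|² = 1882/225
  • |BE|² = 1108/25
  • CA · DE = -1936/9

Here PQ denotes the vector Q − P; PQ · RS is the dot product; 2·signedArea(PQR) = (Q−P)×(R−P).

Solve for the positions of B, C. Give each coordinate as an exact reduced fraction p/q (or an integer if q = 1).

1. B_x = 3/5  [line 7·x + -16/3·y + -33 = 0 ∩ |BE|² = 1108/25]
2. B_y = -27/5  [line 7·x + -16/3·y + -33 = 0 ∩ |BE|² = 1108/25]
   → B = (3/5, -27/5)
3. C_x = -2/3  [CF · DA = 968/9 ∩ CA · DE = -1936/9]
4. C_y = -8  [CF · DA = 968/9 ∩ CA · DE = -1936/9]
   → C = (-2/3, -8)

B = (3/5, -27/5)
C = (-2/3, -8)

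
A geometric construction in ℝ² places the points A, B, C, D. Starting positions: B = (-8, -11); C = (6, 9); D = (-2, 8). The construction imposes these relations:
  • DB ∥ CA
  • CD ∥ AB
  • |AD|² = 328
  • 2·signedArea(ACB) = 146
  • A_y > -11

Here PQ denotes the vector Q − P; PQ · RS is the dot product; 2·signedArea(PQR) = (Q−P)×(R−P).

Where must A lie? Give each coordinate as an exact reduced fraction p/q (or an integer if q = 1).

A = (0, -10)

1. A_x = 0  [CD ∥ AB ∩ DB ∥ CA]
2. A_y = -10  [CD ∥ AB ∩ DB ∥ CA]
   → A = (0, -10)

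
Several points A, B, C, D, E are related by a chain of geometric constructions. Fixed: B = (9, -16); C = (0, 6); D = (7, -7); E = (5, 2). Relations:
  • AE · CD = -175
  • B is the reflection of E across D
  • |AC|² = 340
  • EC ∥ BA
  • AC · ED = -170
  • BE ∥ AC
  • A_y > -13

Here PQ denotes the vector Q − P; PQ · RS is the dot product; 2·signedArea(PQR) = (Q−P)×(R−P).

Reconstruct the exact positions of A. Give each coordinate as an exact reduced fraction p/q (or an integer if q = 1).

1. A_x = 4  [BE ∥ AC ∩ EC ∥ BA]
2. A_y = -12  [BE ∥ AC ∩ EC ∥ BA]
   → A = (4, -12)

A = (4, -12)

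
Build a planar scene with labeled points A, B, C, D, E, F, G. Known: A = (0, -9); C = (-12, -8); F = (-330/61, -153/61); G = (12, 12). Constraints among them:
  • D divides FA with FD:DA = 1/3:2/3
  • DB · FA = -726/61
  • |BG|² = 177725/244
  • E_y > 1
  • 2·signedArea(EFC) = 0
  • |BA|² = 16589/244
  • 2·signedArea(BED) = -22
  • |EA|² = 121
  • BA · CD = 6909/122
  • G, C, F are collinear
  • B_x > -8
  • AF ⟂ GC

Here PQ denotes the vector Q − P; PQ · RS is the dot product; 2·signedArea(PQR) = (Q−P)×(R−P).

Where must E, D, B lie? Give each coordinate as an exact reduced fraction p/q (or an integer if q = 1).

B = (-476/61, -773/122)
D = (-220/61, -285/61)
E = (0, 2)

1. E_x = 0  [line 335/61·x + -402/61·y + 804/61 = 0 ∩ |EA|² = 121]
2. E_y = 2  [line 335/61·x + -402/61·y + 804/61 = 0 ∩ |EA|² = 121]
   → E = (0, 2)
3. D_x = -220/61  [D divides FA with FD:DA = 1/3:2/3]
4. D_y = -285/61  [D divides FA with FD:DA = 1/3:2/3]
   → D = (-220/61, -285/61)
5. B_x = -476/61  [2·signedArea(BED) = -22 ∩ DB · FA = -726/61]
6. B_y = -773/122  [2·signedArea(BED) = -22 ∩ DB · FA = -726/61]
   → B = (-476/61, -773/122)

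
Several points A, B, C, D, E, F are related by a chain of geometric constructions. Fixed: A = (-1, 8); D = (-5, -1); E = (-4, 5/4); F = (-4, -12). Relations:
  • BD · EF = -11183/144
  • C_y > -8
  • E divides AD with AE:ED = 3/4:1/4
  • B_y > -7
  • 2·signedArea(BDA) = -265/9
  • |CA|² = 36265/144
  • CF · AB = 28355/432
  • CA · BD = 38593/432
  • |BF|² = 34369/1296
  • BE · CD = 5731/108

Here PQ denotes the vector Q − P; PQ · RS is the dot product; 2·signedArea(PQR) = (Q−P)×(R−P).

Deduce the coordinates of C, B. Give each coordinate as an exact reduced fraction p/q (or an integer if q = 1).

1. B_x = -13/3  [BD · EF = -11183/144 ∩ 2·signedArea(BDA) = -265/9]
2. B_y = -247/36  [BD · EF = -11183/144 ∩ 2·signedArea(BDA) = -265/9]
   → B = (-13/3, -247/36)
3. C_x = -4  [CA · BD = 38593/432 ∩ BE · CD = 5731/108]
4. C_y = -91/12  [CA · BD = 38593/432 ∩ BE · CD = 5731/108]
   → C = (-4, -91/12)

B = (-13/3, -247/36)
C = (-4, -91/12)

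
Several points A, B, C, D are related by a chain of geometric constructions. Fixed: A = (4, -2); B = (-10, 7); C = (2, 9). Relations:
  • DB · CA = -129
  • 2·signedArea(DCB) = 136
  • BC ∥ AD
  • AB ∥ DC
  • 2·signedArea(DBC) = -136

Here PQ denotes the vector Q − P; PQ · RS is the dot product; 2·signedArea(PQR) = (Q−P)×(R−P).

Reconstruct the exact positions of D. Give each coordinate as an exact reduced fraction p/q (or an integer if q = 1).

1. D_x = 16  [AB ∥ DC ∩ BC ∥ AD]
2. D_y = 0  [AB ∥ DC ∩ BC ∥ AD]
   → D = (16, 0)

D = (16, 0)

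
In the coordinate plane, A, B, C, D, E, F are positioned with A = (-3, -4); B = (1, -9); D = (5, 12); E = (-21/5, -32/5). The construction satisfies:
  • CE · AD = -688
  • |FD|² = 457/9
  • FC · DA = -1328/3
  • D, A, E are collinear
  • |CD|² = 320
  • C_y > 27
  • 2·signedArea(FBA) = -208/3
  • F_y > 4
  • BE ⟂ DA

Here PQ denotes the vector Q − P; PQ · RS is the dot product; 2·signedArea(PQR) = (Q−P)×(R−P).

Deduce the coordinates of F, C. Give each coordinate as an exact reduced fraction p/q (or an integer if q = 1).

C = (13, 28)
F = (11/3, 5)

1. C_x = 13  [line -8·x + -16·y + 552 = 0 ∩ |CD|² = 320]
2. C_y = 28  [line -8·x + -16·y + 552 = 0 ∩ |CD|² = 320]
   → C = (13, 28)
3. F_x = 11/3  [FC · DA = -1328/3 ∩ 2·signedArea(FBA) = -208/3]
4. F_y = 5  [FC · DA = -1328/3 ∩ 2·signedArea(FBA) = -208/3]
   → F = (11/3, 5)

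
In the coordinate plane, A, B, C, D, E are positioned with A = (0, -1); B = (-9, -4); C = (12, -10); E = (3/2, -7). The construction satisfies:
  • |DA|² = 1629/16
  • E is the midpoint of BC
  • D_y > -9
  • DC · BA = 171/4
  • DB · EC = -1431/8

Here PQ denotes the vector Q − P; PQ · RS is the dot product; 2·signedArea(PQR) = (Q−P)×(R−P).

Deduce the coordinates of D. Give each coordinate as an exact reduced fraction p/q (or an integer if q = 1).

1. D_x = 27/4  [DC · BA = 171/4 ∩ DB · EC = -1431/8]
2. D_y = -17/2  [DC · BA = 171/4 ∩ DB · EC = -1431/8]
   → D = (27/4, -17/2)

D = (27/4, -17/2)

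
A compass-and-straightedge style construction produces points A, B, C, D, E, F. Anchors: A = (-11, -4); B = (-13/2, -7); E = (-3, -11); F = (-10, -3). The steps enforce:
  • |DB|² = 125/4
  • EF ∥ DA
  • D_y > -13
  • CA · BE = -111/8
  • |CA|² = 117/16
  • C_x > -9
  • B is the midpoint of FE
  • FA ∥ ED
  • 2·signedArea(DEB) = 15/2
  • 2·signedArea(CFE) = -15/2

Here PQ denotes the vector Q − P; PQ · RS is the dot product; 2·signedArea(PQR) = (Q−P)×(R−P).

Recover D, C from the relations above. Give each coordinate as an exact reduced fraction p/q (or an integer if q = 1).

C = (-35/4, -11/2)
D = (-4, -12)

1. D_x = -4  [EF ∥ DA ∩ FA ∥ ED]
2. D_y = -12  [EF ∥ DA ∩ FA ∥ ED]
   → D = (-4, -12)
3. C_x = -35/4  [2·signedArea(CFE) = -15/2 ∩ CA · BE = -111/8]
4. C_y = -11/2  [2·signedArea(CFE) = -15/2 ∩ CA · BE = -111/8]
   → C = (-35/4, -11/2)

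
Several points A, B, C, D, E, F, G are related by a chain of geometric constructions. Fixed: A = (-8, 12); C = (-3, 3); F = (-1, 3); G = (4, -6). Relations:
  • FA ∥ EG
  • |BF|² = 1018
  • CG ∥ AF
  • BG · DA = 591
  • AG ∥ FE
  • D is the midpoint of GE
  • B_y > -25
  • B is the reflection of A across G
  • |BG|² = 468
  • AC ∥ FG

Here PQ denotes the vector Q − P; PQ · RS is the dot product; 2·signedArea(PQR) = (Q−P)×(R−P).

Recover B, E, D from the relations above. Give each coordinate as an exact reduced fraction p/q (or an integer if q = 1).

B = (16, -24)
D = (15/2, -21/2)
E = (11, -15)

1. B_x = 16  [B is the reflection of A across G]
2. B_y = -24  [B is the reflection of A across G]
   → B = (16, -24)
3. E_x = 11  [FA ∥ EG ∩ AG ∥ FE]
4. E_y = -15  [FA ∥ EG ∩ AG ∥ FE]
   → E = (11, -15)
5. D_x = 15/2  [D is the midpoint of GE]
6. D_y = -21/2  [D is the midpoint of GE]
   → D = (15/2, -21/2)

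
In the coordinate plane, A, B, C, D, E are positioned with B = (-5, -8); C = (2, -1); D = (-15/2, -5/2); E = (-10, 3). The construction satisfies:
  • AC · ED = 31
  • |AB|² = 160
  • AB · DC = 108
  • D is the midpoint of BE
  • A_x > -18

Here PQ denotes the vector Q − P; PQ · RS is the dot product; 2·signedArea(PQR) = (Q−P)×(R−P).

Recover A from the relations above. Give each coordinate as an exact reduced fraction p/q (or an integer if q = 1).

1. A_x = -17  [AC · ED = 31 ∩ AB · DC = 108]
2. A_y = -4  [AC · ED = 31 ∩ AB · DC = 108]
   → A = (-17, -4)

A = (-17, -4)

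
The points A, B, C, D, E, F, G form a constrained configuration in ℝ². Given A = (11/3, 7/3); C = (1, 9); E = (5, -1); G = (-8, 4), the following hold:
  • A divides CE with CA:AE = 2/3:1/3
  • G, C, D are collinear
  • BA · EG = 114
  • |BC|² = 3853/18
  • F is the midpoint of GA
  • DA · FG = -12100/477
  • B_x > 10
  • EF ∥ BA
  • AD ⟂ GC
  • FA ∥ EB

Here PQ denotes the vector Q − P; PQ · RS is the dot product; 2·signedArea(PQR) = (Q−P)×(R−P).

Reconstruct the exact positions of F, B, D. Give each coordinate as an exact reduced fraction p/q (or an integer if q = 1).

1. F_x = -13/6  [F is the midpoint of GA]
2. F_y = 19/6  [F is the midpoint of GA]
   → F = (-13/6, 19/6)
3. B_x = 65/6  [EF ∥ BA ∩ FA ∥ EB]
4. B_y = -11/6  [EF ∥ BA ∩ FA ∥ EB]
   → B = (65/6, -11/6)
5. D_x = 11/53  [G, C, D are collinear ∩ AD ⟂ GC]
6. D_y = 1361/159  [G, C, D are collinear ∩ AD ⟂ GC]
   → D = (11/53, 1361/159)

B = (65/6, -11/6)
D = (11/53, 1361/159)
F = (-13/6, 19/6)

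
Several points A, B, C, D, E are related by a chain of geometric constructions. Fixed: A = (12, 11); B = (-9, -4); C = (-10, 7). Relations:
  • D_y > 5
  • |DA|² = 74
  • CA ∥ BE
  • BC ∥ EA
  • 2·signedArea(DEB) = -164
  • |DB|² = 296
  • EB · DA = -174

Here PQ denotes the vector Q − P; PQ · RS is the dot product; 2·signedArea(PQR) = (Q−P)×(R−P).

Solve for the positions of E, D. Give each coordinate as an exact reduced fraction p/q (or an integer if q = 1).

1. E_x = 13  [BC ∥ EA ∩ CA ∥ BE]
2. E_y = 0  [BC ∥ EA ∩ CA ∥ BE]
   → E = (13, 0)
3. D_x = 5  [2·signedArea(DEB) = -164 ∩ EB · DA = -174]
4. D_y = 6  [2·signedArea(DEB) = -164 ∩ EB · DA = -174]
   → D = (5, 6)

D = (5, 6)
E = (13, 0)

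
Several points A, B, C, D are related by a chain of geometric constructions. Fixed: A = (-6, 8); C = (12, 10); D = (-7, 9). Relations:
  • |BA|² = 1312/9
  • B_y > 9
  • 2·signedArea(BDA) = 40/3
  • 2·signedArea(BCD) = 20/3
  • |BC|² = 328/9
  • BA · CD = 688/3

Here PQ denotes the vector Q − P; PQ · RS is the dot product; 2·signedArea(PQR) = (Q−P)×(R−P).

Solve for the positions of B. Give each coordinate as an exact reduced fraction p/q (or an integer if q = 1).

B = (6, 28/3)

1. B_x = 6  [2·signedArea(BCD) = 20/3 ∩ 2·signedArea(BDA) = 40/3]
2. B_y = 28/3  [2·signedArea(BCD) = 20/3 ∩ 2·signedArea(BDA) = 40/3]
   → B = (6, 28/3)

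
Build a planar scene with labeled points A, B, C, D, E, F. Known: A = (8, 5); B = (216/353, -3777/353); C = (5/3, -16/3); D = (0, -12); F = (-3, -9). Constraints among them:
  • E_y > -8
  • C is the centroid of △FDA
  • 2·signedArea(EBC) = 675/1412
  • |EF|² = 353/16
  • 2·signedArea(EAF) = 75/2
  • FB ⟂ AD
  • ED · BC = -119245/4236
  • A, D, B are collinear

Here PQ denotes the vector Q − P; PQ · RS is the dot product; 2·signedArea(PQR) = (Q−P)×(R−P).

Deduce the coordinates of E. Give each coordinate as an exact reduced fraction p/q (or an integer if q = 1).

E = (5/4, -7)

1. E_x = 5/4  [2·signedArea(EBC) = 675/1412 ∩ 2·signedArea(EAF) = 75/2]
2. E_y = -7  [2·signedArea(EBC) = 675/1412 ∩ 2·signedArea(EAF) = 75/2]
   → E = (5/4, -7)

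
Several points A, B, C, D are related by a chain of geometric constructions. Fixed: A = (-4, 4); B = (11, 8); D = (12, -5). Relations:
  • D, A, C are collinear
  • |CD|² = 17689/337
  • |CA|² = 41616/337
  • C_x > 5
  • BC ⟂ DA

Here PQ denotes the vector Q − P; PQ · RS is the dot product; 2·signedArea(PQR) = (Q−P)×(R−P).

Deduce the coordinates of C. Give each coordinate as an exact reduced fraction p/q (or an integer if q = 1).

C = (1916/337, -488/337)

1. C_x = 1916/337  [D, A, C are collinear ∩ BC ⟂ DA]
2. C_y = -488/337  [D, A, C are collinear ∩ BC ⟂ DA]
   → C = (1916/337, -488/337)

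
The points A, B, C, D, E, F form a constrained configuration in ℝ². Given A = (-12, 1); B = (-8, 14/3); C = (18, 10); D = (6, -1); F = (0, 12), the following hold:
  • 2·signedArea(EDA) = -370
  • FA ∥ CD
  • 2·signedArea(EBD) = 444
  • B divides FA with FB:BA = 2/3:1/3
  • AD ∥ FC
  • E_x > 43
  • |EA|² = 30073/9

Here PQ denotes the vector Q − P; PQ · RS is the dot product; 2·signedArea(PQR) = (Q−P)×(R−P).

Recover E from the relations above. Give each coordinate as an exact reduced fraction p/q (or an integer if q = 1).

1. E_x = 44  [2·signedArea(EDA) = -370 ∩ 2·signedArea(EBD) = 444]
2. E_y = 46/3  [2·signedArea(EDA) = -370 ∩ 2·signedArea(EBD) = 444]
   → E = (44, 46/3)

E = (44, 46/3)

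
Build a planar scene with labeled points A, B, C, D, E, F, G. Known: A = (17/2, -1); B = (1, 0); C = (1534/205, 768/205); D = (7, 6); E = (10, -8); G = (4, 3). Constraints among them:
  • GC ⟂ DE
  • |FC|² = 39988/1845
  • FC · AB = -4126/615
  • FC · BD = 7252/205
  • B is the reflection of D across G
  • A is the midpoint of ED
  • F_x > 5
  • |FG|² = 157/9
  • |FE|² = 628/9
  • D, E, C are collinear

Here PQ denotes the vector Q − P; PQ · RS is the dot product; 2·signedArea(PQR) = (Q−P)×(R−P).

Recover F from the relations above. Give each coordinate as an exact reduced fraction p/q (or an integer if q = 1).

F = (6, -2/3)

1. F_x = 6  [FC · AB = -4126/615 ∩ FC · BD = 7252/205]
2. F_y = -2/3  [FC · AB = -4126/615 ∩ FC · BD = 7252/205]
   → F = (6, -2/3)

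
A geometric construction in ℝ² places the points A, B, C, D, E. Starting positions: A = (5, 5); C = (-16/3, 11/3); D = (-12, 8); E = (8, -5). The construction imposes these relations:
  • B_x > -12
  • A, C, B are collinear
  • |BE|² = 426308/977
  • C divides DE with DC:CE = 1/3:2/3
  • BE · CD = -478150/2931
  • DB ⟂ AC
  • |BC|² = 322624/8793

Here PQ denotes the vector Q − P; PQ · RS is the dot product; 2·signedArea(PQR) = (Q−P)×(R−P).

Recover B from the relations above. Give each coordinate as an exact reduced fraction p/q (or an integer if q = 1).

1. B_x = -11080/977  [A, C, B are collinear ∩ DB ⟂ AC]
2. B_y = 2825/977  [A, C, B are collinear ∩ DB ⟂ AC]
   → B = (-11080/977, 2825/977)

B = (-11080/977, 2825/977)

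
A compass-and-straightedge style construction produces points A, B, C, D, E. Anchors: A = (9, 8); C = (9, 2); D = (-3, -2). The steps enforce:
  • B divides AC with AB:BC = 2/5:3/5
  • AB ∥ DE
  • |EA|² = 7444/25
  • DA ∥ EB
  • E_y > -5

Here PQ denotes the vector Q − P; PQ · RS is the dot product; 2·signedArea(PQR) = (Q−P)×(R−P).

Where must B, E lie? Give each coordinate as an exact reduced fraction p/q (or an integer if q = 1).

B = (9, 28/5)
E = (-3, -22/5)

1. B_x = 9  [B divides AC with AB:BC = 2/5:3/5]
2. B_y = 28/5  [B divides AC with AB:BC = 2/5:3/5]
   → B = (9, 28/5)
3. E_x = -3  [DA ∥ EB ∩ AB ∥ DE]
4. E_y = -22/5  [DA ∥ EB ∩ AB ∥ DE]
   → E = (-3, -22/5)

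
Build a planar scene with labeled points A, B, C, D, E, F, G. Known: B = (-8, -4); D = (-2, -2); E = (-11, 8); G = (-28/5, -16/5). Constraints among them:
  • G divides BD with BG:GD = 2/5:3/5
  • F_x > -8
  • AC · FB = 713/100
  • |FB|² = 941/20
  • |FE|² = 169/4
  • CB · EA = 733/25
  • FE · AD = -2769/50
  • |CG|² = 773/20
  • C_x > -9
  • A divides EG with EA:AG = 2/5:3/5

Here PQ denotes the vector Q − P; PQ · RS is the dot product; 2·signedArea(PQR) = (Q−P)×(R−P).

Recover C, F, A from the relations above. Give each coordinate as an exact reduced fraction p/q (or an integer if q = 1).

1. A_x = -221/25  [A divides EG with EA:AG = 2/5:3/5]
2. A_y = 88/25  [A divides EG with EA:AG = 2/5:3/5]
   → A = (-221/25, 88/25)
3. C_x = -83/10  [line -54/25·x + 112/25·y + -717/25 = 0 ∩ |CG|² = 773/20]
4. C_y = 12/5  [line -54/25·x + 112/25·y + -717/25 = 0 ∩ |CG|² = 773/20]
   → C = (-83/10, 12/5)
5. F_x = -71/10  [FE · AD = -2769/50 ∩ AC · FB = 713/100]
6. F_y = 14/5  [FE · AD = -2769/50 ∩ AC · FB = 713/100]
   → F = (-71/10, 14/5)

A = (-221/25, 88/25)
C = (-83/10, 12/5)
F = (-71/10, 14/5)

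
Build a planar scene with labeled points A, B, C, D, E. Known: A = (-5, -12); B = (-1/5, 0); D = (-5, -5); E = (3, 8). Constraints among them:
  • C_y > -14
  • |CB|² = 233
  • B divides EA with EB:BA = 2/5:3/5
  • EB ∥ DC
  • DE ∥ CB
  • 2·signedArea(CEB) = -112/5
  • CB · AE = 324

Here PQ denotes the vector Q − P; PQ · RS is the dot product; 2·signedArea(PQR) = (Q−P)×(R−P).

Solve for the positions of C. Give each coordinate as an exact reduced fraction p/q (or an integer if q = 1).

C = (-41/5, -13)

1. C_x = -41/5  [DE ∥ CB ∩ EB ∥ DC]
2. C_y = -13  [DE ∥ CB ∩ EB ∥ DC]
   → C = (-41/5, -13)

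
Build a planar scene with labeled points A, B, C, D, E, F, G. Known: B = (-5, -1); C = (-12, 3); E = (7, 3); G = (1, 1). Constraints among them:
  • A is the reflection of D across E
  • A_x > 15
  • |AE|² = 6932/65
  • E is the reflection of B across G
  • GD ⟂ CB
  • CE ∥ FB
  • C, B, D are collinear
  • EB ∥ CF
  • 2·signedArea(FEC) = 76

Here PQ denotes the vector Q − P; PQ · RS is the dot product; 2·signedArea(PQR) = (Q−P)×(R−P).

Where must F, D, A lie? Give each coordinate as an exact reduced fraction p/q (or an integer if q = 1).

A = (997/65, 591/65)
D = (-87/65, -201/65)
F = (-24, -1)

1. F_x = -24  [CE ∥ FB ∩ EB ∥ CF]
2. F_y = -1  [CE ∥ FB ∩ EB ∥ CF]
   → F = (-24, -1)
3. D_x = -87/65  [C, B, D are collinear ∩ GD ⟂ CB]
4. D_y = -201/65  [C, B, D are collinear ∩ GD ⟂ CB]
   → D = (-87/65, -201/65)
5. A_x = 997/65  [A is the reflection of D across E]
6. A_y = 591/65  [A is the reflection of D across E]
   → A = (997/65, 591/65)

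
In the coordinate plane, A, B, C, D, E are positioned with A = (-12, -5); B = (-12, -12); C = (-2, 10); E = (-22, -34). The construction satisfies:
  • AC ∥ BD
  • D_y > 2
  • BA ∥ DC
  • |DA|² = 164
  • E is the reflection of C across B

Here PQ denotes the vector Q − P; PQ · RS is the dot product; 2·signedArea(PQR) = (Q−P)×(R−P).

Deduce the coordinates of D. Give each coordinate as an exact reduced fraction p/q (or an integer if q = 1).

1. D_x = -2  [BA ∥ DC ∩ AC ∥ BD]
2. D_y = 3  [BA ∥ DC ∩ AC ∥ BD]
   → D = (-2, 3)

D = (-2, 3)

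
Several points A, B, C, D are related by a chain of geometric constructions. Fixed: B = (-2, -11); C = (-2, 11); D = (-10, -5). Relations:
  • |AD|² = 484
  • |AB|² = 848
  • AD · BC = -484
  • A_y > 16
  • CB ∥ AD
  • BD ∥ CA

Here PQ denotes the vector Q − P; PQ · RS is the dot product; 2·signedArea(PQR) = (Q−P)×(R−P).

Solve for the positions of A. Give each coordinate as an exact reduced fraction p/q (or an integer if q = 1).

A = (-10, 17)

1. A_x = -10  [CB ∥ AD ∩ BD ∥ CA]
2. A_y = 17  [CB ∥ AD ∩ BD ∥ CA]
   → A = (-10, 17)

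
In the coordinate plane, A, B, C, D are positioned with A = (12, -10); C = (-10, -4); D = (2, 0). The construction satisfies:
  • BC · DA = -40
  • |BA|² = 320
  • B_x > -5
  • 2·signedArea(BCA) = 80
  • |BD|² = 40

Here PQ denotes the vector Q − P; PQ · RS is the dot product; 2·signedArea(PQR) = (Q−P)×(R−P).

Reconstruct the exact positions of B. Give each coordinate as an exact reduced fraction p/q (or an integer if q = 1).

1. B_x = -4  [2·signedArea(BCA) = 80 ∩ BC · DA = -40]
2. B_y = -2  [2·signedArea(BCA) = 80 ∩ BC · DA = -40]
   → B = (-4, -2)

B = (-4, -2)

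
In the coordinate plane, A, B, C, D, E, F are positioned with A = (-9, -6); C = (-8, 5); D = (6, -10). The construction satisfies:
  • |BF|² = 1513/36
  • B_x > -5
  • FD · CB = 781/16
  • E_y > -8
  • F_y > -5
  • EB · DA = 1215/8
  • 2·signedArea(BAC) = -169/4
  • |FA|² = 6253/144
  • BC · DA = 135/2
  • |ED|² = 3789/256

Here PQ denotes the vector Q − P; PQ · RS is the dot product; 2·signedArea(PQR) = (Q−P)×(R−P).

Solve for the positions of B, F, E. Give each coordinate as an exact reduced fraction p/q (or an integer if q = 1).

1. B_x = -9/2  [BC · DA = 135/2 ∩ 2·signedArea(BAC) = -169/4]
2. B_y = 5/4  [BC · DA = 135/2 ∩ 2·signedArea(BAC) = -169/4]
   → B = (-9/2, 5/4)
3. F_x = -5/2  [line -7/2·x + 15/4·y + 155/16 = 0 ∩ |FA|² = 6253/144]
4. F_y = -59/12  [line -7/2·x + 15/4·y + 155/16 = 0 ∩ |FA|² = 6253/144]
   → F = (-5/2, -59/12)
5. E_x = 27/8  [line 15·x + -4·y + -635/8 = 0 ∩ |ED|² = 3789/256]
6. E_y = -115/16  [line 15·x + -4·y + -635/8 = 0 ∩ |ED|² = 3789/256]
   → E = (27/8, -115/16)

B = (-9/2, 5/4)
E = (27/8, -115/16)
F = (-5/2, -59/12)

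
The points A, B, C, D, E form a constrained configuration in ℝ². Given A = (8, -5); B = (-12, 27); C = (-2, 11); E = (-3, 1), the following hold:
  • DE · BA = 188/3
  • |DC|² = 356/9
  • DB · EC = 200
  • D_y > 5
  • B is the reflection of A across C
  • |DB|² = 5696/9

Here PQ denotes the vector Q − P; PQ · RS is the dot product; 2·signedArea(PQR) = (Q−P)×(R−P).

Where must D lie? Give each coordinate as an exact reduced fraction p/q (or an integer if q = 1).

D = (4/3, 17/3)

1. D_x = 4/3  [DE · BA = 188/3 ∩ DB · EC = 200]
2. D_y = 17/3  [DE · BA = 188/3 ∩ DB · EC = 200]
   → D = (4/3, 17/3)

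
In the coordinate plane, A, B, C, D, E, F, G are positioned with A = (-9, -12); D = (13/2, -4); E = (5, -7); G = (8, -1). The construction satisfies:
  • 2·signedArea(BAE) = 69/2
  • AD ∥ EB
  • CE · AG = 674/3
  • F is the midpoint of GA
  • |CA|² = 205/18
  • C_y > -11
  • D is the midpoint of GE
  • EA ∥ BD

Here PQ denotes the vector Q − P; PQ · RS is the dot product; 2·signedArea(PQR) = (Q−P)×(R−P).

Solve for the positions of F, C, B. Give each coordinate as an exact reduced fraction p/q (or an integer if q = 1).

B = (41/2, 1)
C = (-37/6, -61/6)
F = (-1/2, -13/2)

1. F_x = -1/2  [F is the midpoint of GA]
2. F_y = -13/2  [F is the midpoint of GA]
   → F = (-1/2, -13/2)
3. C_x = -37/6  [line -17·x + -11·y + -650/3 = 0 ∩ |CA|² = 205/18]
4. C_y = -61/6  [line -17·x + -11·y + -650/3 = 0 ∩ |CA|² = 205/18]
   → C = (-37/6, -61/6)
5. B_x = 41/2  [EA ∥ BD ∩ AD ∥ EB]
6. B_y = 1  [EA ∥ BD ∩ AD ∥ EB]
   → B = (41/2, 1)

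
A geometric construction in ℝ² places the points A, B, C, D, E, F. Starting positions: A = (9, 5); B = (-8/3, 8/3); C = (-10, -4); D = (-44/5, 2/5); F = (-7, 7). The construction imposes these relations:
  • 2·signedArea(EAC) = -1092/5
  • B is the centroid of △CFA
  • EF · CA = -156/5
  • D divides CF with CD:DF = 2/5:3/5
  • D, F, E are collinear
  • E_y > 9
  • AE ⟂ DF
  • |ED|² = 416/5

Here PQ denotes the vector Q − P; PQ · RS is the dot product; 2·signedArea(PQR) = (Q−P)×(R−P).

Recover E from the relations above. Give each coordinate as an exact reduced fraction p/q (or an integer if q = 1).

1. E_x = -32/5  [D, F, E are collinear ∩ AE ⟂ DF]
2. E_y = 46/5  [D, F, E are collinear ∩ AE ⟂ DF]
   → E = (-32/5, 46/5)

E = (-32/5, 46/5)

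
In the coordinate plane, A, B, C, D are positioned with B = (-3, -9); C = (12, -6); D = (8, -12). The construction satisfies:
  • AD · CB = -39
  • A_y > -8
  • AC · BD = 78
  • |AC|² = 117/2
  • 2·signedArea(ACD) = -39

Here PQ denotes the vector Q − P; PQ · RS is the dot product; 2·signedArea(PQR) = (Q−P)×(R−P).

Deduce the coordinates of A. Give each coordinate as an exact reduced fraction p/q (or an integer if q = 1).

A = (9/2, -15/2)

1. A_x = 9/2  [AD · CB = -39 ∩ 2·signedArea(ACD) = -39]
2. A_y = -15/2  [AD · CB = -39 ∩ 2·signedArea(ACD) = -39]
   → A = (9/2, -15/2)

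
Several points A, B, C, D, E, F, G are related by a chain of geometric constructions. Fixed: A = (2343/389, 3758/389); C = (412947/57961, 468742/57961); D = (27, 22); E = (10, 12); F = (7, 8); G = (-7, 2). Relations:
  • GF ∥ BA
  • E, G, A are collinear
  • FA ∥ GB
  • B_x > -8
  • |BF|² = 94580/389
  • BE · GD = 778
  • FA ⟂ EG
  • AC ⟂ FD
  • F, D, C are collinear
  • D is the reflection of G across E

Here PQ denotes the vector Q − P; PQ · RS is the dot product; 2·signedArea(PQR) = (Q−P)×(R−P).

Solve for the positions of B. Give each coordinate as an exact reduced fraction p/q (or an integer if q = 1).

B = (-3103/389, 1424/389)

1. B_x = -3103/389  [GF ∥ BA ∩ FA ∥ GB]
2. B_y = 1424/389  [GF ∥ BA ∩ FA ∥ GB]
   → B = (-3103/389, 1424/389)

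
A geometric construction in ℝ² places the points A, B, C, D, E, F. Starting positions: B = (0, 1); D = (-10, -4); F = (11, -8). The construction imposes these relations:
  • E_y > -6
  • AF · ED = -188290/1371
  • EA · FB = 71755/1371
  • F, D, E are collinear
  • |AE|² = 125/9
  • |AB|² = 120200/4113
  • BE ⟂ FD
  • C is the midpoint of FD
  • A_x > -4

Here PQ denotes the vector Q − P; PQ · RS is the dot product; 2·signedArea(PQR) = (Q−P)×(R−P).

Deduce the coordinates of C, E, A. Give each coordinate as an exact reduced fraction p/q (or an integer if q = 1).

1. C_x = 1/2  [C is the midpoint of FD]
2. C_y = -6  [C is the midpoint of FD]
   → C = (1/2, -6)
3. E_x = -580/457  [F, D, E are collinear ∩ BE ⟂ FD]
4. E_y = -2588/457  [F, D, E are collinear ∩ BE ⟂ FD]
   → E = (-580/457, -2588/457)
5. A_x = -5150/1371  [AF · ED = -188290/1371 ∩ EA · FB = 71755/1371]
6. A_y = -3959/1371  [AF · ED = -188290/1371 ∩ EA · FB = 71755/1371]
   → A = (-5150/1371, -3959/1371)

A = (-5150/1371, -3959/1371)
C = (1/2, -6)
E = (-580/457, -2588/457)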